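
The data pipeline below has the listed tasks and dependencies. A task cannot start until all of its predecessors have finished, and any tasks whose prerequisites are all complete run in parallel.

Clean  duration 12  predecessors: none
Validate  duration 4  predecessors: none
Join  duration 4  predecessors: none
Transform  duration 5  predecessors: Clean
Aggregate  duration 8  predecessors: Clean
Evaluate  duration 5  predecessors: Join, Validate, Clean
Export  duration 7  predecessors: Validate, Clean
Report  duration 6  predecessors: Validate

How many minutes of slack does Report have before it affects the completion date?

Critical path: Clean→Aggregate = 12+8 = 20, so the finish is 20 minutes.
The longest chain containing Report totals 10 minutes.
Float = 20 − 10 = 10.

10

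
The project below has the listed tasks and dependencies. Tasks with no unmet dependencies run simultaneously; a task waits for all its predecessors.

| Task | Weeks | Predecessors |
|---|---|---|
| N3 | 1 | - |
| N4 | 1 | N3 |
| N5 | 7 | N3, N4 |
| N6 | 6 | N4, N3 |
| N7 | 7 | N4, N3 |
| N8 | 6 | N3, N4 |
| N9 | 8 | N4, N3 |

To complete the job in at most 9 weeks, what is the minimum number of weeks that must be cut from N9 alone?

1

Current finish: 10 weeks; target: 9.
N9 is on every critical path, so each week cut from N9 cuts the finish by one (this holds down to a finish of 9).
Need 10 − 9 = 1 week off N9 → N9 becomes 7 weeks, finish becomes 9.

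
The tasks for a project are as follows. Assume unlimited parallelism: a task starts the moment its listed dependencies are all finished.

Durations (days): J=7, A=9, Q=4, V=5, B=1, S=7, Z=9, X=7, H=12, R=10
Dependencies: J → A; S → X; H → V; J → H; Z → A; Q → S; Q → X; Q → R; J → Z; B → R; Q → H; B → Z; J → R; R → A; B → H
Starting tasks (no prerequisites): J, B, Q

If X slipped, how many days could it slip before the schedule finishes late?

The longest chain is J→R→A = 7+10+9 = 26; overall finish 26 days.
The longest chain containing X totals 18 days.
Float = 26 − 18 = 8.

8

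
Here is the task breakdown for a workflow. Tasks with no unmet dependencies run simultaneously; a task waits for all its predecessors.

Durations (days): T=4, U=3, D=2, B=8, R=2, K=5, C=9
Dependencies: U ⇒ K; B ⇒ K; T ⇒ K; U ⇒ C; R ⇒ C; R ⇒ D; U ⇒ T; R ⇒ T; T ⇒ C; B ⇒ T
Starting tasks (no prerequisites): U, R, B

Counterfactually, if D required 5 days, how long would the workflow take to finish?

Baseline: B→T→C = 8+4+9 = 21 → 21 days.
D is off the critical path — its longest chain is 4 days, giving 17 of slack.
No other chain overtakes it, so the finish is 21 days.

21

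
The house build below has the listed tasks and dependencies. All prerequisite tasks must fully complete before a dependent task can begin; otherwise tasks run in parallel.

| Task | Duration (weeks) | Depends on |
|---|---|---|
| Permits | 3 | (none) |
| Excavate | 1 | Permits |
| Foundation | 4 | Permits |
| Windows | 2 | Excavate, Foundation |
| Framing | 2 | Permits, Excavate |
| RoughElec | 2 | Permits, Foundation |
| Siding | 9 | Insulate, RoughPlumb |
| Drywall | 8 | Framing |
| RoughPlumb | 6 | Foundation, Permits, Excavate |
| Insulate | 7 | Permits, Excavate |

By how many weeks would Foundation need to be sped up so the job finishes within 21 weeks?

1

Current finish: 22 weeks; target: 21.
Foundation is on every critical path, so each week cut from Foundation cuts the finish by one (this holds down to a finish of 20).
Need 22 − 21 = 1 week off Foundation → Foundation becomes 3 weeks, finish becomes 21.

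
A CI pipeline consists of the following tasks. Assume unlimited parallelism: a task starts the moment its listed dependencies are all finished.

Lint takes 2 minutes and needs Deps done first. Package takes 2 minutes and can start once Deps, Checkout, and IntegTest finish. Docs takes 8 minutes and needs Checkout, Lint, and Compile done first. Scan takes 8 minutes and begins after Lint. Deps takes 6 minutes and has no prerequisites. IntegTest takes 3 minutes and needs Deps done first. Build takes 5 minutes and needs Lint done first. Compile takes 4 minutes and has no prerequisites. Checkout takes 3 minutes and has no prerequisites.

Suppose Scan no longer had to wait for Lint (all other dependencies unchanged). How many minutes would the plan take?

16

Before: longest chain Deps→Lint→Docs = 6+2+8 = 16, finish 16.
Without Lint→Scan, Scan's earliest start moves from 8 to 0.
After: Deps→Lint→Docs = 6+2+8 = 16 → 16 minutes.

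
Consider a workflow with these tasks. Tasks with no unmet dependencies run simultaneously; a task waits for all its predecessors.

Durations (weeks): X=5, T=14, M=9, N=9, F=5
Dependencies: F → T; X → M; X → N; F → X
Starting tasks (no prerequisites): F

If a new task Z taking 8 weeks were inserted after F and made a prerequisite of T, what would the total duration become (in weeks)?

27

Originally the plan takes 19 weeks.
With Z inserted, T now waits for max(F, Z).
New critical path: F→Z→T = 5+8+14 = 27 ⇒ 27 weeks.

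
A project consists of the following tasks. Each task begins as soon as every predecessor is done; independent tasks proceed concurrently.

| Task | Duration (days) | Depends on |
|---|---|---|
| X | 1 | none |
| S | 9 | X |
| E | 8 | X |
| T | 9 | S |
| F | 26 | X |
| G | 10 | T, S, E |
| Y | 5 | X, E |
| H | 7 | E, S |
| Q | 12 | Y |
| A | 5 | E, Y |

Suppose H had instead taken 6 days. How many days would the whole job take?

Baseline: X→S→T→G = 1+9+9+10 = 29 → 29 days.
H has 12 days of float (longest path through it is 17).
The critical path is still X→S→T→G; finish is now 29 days.

29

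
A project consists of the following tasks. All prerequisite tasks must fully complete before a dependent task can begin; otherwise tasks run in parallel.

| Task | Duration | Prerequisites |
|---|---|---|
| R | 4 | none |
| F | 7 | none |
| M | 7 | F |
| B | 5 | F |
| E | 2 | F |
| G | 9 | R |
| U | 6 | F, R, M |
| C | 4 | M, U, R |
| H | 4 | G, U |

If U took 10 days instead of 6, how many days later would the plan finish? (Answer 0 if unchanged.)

Baseline: F→M→U→C = 7+7+6+4 = 24 → 24 days.
Since U is critical, the +4 change carries straight to that chain (now 28 days).
That remains the longest chain; total 28 days.
Change in finish: 28 − 24 = +4 days.

4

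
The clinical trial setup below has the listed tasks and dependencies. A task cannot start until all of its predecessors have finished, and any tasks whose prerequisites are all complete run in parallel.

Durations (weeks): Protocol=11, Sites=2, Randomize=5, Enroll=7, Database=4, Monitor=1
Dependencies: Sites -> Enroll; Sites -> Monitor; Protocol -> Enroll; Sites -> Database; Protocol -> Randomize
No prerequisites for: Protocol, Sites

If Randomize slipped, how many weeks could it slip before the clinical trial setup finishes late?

Critical path: Protocol→Enroll = 11+7 = 18, so the finish is 18 weeks.
The longest chain containing Randomize totals 16 weeks.
Float = 18 − 16 = 2.

2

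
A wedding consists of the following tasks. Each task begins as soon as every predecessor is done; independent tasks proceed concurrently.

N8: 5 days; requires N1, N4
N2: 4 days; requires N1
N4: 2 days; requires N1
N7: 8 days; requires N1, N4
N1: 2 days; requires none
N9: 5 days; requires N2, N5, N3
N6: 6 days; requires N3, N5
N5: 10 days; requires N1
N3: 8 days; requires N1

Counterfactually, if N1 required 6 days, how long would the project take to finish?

22

As given, the longest chain is N1→N5→N6 = 2+10+6 = 18, so the finish is 18 days.
N1 lies on that path, so at 6 days the path becomes 22 days.
That remains the longest chain; total 22 days.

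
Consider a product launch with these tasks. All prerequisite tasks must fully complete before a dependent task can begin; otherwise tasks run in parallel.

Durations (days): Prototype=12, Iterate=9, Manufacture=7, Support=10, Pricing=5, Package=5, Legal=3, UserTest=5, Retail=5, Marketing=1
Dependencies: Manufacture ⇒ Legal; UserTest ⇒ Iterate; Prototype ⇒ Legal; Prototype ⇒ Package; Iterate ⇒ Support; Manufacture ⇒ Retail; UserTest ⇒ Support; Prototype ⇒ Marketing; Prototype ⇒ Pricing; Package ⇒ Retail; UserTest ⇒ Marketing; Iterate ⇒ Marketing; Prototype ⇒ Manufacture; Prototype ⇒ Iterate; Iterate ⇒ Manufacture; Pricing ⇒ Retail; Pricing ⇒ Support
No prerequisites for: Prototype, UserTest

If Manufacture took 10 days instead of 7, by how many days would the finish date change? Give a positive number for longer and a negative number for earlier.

Actual critical path: Prototype→Iterate→Manufacture→Retail = 12+9+7+5 = 33 ⇒ 33 days.
Since Manufacture is critical, the +3 change carries straight to that chain (now 36 days).
No other chain overtakes it, so the finish is 36 days.
Change in finish: 36 − 33 = +3 days.

3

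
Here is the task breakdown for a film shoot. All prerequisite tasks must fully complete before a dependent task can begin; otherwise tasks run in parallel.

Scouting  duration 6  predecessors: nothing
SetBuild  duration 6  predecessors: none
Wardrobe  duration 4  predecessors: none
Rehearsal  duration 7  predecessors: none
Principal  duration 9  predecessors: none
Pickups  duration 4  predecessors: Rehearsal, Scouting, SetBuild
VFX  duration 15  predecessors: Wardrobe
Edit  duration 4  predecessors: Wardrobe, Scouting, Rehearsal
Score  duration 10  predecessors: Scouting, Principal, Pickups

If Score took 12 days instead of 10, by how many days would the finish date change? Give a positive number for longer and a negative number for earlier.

Actual critical path: Rehearsal→Pickups→Score = 7+4+10 = 21 ⇒ 21 days.
Score is on the critical path; changing it to 12 makes that path 23 days.
That remains the longest chain; total 23 days.
Change in finish: 23 − 21 = +2 days.

2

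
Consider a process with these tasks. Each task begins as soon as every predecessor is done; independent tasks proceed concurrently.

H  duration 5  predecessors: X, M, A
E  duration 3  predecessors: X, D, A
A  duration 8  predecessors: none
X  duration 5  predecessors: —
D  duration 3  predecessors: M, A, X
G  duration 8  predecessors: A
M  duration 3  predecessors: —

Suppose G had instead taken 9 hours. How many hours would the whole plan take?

Critical path before the change: A→G = 8+8 = 16 giving 16 hours.
G lies on that path, so at 9 hours the path becomes 17 hours.
No other chain overtakes it, so the finish is 17 hours.

17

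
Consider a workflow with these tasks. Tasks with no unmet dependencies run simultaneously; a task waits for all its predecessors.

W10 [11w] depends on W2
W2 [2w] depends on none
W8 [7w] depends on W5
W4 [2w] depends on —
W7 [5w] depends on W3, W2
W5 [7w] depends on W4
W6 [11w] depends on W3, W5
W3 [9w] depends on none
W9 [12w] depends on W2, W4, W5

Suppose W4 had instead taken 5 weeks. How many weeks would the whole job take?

Critical path before the change: W4→W5→W9 = 2+7+12 = 21 giving 21 weeks.
W4 lies on that path, so at 5 weeks the path becomes 24 weeks.
That remains the longest chain; total 24 weeks.

24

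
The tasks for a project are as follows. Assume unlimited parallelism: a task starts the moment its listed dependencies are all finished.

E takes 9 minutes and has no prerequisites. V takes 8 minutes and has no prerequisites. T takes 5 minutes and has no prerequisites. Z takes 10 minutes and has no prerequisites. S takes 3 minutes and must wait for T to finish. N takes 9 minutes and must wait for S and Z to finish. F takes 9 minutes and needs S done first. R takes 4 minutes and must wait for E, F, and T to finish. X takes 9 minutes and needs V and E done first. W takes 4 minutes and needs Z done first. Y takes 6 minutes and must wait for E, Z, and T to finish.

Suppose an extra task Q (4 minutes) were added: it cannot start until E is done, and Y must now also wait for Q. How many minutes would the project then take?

Originally the project takes 21 minutes.
With Q inserted, Y now waits for max(E, Z, T, Q).
New critical path: T→S→F→R = 5+3+9+4 = 21 ⇒ 21 minutes.

21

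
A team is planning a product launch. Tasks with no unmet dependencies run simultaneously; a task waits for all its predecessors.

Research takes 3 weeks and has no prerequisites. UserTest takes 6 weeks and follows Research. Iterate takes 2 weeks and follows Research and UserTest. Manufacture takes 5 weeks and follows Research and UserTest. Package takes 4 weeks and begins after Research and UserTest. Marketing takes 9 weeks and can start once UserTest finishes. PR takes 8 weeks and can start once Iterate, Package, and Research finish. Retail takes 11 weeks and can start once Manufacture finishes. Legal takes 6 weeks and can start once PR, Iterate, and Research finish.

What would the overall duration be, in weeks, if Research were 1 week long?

Baseline: Research→UserTest→Package→PR→Legal = 3+6+4+8+6 = 27 → 27 weeks.
Research is on the critical path; changing it to 1 makes that path 25 weeks.
That remains the longest chain; total 25 weeks.

25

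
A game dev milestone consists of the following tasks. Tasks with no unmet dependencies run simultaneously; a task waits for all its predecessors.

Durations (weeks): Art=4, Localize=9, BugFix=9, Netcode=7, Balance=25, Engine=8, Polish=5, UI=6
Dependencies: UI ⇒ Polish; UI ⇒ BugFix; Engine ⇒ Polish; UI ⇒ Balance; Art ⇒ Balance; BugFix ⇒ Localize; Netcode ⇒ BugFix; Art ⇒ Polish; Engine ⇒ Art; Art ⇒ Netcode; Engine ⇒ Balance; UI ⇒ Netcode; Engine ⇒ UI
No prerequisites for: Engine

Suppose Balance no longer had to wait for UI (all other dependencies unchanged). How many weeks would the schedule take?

With the dependency in place, Engine→UI→Netcode→BugFix→Localize = 8+6+7+9+9 = 39 sets the finish at 39 weeks.
Without UI→Balance, Balance's earliest start moves from 14 to 12.
The longest chain is now Engine→UI→Netcode→BugFix→Localize = 8+6+7+9+9 = 39, so the schedule takes 39 weeks.

39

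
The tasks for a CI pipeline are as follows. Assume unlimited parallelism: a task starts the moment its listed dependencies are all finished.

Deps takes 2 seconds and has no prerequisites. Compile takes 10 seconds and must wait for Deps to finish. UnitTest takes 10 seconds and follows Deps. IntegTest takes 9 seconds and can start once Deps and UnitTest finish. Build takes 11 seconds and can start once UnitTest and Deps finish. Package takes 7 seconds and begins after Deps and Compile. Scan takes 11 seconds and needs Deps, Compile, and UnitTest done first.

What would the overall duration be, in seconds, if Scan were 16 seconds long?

Baseline: Deps→Compile→Scan = 2+10+11 = 23 → 23 seconds.
Scan lies on that path, so at 16 seconds the path becomes 28 seconds.
No other chain overtakes it, so the finish is 28 seconds.

28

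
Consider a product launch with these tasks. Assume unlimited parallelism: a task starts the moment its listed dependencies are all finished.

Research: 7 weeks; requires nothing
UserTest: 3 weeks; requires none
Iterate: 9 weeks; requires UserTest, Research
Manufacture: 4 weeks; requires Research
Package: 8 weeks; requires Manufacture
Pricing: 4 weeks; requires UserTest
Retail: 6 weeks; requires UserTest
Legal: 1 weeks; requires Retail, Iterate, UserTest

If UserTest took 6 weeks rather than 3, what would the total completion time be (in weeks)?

19

As given, the longest chain is Research→Manufacture→Package = 7+4+8 = 19, so the finish is 19 weeks.
UserTest has 6 weeks of float (longest path through it is 13).
No other chain overtakes it, so the finish is 19 weeks.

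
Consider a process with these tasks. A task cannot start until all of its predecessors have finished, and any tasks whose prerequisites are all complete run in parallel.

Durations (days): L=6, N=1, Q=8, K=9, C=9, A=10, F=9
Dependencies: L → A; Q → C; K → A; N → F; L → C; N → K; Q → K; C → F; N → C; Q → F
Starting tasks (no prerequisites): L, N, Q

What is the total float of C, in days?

The longest chain is Q→K→A = 8+9+10 = 27; overall finish 27 days.
The longest chain containing C totals 26 days.
Slack of C = 9 − 8 = 1 day.

1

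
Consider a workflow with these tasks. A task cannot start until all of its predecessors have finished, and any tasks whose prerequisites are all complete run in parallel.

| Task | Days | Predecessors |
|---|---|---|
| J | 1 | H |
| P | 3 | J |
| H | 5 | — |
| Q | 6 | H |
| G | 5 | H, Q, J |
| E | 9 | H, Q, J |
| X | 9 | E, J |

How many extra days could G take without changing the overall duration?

The longest chain is H→Q→E→X = 5+6+9+9 = 29; overall finish 29 days.
Longest path through G: 16 days (earliest finish 16, latest finish 29).
So G can slip 29 − 16 = 13 days.

13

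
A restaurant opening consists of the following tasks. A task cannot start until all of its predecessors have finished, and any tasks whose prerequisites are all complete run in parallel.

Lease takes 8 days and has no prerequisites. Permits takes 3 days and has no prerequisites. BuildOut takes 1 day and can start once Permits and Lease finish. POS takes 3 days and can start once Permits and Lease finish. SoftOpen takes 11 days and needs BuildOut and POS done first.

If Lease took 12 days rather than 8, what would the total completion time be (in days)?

Critical path before the change: Lease→POS→SoftOpen = 8+3+11 = 22 giving 22 days.
Lease lies on that path, so at 12 days the path becomes 26 days.
The critical path is still Lease→POS→SoftOpen; finish is now 26 days.

26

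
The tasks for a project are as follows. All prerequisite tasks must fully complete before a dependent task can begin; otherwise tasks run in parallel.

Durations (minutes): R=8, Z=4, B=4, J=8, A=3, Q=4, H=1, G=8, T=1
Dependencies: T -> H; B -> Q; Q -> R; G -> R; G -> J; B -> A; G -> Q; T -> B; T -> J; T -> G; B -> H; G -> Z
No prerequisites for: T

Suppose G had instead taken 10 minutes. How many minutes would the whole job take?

23

Baseline: T→G→Q→R = 1+8+4+8 = 21 → 21 minutes.
G is on the critical path; changing it to 10 makes that path 23 minutes.
That remains the longest chain; total 23 minutes.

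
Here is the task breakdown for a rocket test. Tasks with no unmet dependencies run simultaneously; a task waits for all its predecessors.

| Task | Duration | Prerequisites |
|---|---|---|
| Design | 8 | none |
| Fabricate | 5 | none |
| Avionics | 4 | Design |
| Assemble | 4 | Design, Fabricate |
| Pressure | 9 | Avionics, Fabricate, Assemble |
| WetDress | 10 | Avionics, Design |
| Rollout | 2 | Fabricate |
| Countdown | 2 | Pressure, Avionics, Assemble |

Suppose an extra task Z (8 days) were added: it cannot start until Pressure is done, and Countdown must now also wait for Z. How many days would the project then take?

Originally the project takes 23 days.
With Z inserted, Countdown now waits for max(Pressure, Avionics, Assemble, Z).
New critical path: Design→Avionics→Pressure→Z→Countdown = 8+4+9+8+2 = 31 ⇒ 31 days.

31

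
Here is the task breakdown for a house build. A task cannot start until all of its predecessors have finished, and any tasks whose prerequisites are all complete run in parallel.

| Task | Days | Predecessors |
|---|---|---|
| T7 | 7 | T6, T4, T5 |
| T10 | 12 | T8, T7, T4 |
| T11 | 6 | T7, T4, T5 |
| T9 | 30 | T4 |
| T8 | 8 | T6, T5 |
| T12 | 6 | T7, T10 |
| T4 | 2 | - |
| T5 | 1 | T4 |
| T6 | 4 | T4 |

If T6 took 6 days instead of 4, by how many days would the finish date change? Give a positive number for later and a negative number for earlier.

2

The binding path is T4→T6→T8→T10→T12 = 2+4+8+12+6 = 32; finish at 32 days.
T6 is on the critical path; changing it to 6 makes that path 34 days.
The critical path is still T4→T6→T8→T10→T12; finish is now 34 days.
Change in finish: 34 − 32 = +2 days.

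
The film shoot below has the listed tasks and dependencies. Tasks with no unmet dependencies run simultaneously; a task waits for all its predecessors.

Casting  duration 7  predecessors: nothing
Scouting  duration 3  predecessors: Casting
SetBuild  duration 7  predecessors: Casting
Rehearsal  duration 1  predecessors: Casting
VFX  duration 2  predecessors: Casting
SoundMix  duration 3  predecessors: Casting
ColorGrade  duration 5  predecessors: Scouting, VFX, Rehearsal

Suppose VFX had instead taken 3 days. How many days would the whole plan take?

Baseline: Casting→Scouting→ColorGrade = 7+3+5 = 15 → 15 days.
VFX has 1 day of float (longest path through it is 14).
No other chain overtakes it, so the finish is 15 days.

15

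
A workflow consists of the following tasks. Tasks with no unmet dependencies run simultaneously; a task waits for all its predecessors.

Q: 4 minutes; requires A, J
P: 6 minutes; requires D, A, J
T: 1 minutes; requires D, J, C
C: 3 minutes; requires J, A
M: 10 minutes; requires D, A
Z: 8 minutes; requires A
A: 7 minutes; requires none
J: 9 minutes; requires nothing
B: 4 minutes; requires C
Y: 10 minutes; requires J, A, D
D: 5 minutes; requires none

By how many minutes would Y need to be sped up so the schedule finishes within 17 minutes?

Current finish: 19 minutes; target: 17.
Y is on every critical path, so each minute cut from Y cuts the finish by one (this holds down to a finish of 17).
Need 19 − 17 = 2 minutes off Y → Y becomes 8 minutes, finish becomes 17.

2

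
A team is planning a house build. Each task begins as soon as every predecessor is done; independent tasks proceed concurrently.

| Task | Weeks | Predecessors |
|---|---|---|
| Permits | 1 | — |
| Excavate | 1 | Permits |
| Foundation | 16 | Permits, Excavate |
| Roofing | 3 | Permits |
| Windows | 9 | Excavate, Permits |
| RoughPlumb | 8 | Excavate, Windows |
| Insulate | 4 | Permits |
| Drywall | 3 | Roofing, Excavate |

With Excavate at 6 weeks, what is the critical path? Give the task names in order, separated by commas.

Critical path before the change: Permits→Excavate→Windows→RoughPlumb = 1+1+9+8 = 19 giving 19 weeks.
Excavate lies on that path, so at 6 weeks the path becomes 24 weeks.
The critical path is still Permits→Excavate→Windows→RoughPlumb; finish is now 24 weeks.

Permits, Excavate, Windows, RoughPlumb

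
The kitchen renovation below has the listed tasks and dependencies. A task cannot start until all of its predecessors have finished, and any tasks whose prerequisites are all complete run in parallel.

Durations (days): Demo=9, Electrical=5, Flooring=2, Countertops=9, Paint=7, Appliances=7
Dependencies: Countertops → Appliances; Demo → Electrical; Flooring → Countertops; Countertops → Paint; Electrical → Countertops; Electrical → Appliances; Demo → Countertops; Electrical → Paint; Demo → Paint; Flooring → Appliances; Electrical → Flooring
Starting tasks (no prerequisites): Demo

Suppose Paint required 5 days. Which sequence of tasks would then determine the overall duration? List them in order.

Actual critical path: Demo→Electrical→Flooring→Countertops→Paint = 9+5+2+9+7 = 32 ⇒ 32 days.
Since Paint is critical, the -2 change carries straight to that chain (now 30 days).
New critical path: Demo→Electrical→Flooring→Countertops→Appliances = 9+5+2+9+7 = 32 ⇒ 32 days.

Demo, Electrical, Flooring, Countertops, Appliances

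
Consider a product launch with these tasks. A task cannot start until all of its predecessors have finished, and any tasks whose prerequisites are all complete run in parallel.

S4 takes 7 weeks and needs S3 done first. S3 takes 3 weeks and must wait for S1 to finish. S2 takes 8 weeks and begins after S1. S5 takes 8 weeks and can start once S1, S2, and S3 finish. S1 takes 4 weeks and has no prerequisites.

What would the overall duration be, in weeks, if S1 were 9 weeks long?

Critical path before the change: S1→S2→S5 = 4+8+8 = 20 giving 20 weeks.
S1 lies on that path, so at 9 weeks the path becomes 25 weeks.
No other chain overtakes it, so the finish is 25 weeks.

25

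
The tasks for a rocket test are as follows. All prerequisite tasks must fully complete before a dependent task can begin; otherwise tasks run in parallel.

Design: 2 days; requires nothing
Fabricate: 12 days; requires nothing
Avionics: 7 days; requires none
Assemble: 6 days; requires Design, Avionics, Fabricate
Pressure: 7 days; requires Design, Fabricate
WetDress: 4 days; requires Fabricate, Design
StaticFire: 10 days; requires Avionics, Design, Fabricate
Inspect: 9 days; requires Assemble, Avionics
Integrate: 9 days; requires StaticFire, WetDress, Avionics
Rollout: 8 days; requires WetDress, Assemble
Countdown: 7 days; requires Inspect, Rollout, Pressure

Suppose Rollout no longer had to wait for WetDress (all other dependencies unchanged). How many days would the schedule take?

34

Before: longest chain Fabricate→Assemble→Inspect→Countdown = 12+6+9+7 = 34, finish 34.
Dropping WetDress→Rollout doesn't change Rollout's earliest start (18); another predecessor still binds.
After: Fabricate→Assemble→Inspect→Countdown = 12+6+9+7 = 34 → 34 days.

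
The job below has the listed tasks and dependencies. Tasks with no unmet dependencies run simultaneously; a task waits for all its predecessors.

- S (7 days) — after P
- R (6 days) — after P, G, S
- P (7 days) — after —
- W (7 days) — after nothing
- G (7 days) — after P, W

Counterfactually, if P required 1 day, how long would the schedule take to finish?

20

Critical path before the change: P→S→R = 7+7+6 = 20 giving 20 days.
P is on the critical path; changing it to 1 makes that path 14 days.
New critical path: W→G→R = 7+7+6 = 20 ⇒ 20 days.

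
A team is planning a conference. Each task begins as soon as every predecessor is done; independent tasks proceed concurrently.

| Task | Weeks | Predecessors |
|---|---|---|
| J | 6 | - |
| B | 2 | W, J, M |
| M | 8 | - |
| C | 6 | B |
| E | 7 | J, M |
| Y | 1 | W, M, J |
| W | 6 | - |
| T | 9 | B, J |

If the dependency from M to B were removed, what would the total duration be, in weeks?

17

Original critical path: M→B→T = 8+2+9 = 19 ⇒ 19 weeks.
Without M→B, B's earliest start moves from 8 to 6.
New critical path: J→B→T = 6+2+9 = 17 ⇒ 17 weeks.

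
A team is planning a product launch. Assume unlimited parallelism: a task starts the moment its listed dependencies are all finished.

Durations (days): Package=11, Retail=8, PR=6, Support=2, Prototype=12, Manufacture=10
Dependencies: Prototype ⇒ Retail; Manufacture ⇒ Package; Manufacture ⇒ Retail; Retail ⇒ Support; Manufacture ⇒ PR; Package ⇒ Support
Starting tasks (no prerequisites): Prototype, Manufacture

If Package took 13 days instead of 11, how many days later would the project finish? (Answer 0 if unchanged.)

2

Critical path before the change: Manufacture→Package→Support = 10+11+2 = 23 giving 23 days.
Package is on the critical path; changing it to 13 makes that path 25 days.
No other chain overtakes it, so the finish is 25 days.
Change in finish: 25 − 23 = +2 days.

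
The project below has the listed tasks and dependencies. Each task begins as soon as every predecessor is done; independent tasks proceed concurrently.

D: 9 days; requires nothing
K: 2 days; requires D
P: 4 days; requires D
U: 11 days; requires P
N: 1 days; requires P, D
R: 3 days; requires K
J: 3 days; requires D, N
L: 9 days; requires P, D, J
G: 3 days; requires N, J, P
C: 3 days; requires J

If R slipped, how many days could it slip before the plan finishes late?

The longest chain is D→P→N→J→L = 9+4+1+3+9 = 26; overall finish 26 days.
The longest chain containing R totals 14 days.
So R can slip 26 − 14 = 12 days.

12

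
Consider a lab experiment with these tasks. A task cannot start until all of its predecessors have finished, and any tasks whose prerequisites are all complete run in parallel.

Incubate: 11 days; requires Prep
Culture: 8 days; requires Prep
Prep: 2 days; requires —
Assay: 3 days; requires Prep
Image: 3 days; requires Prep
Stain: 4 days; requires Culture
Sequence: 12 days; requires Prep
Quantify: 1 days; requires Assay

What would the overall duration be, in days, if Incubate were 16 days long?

Critical path before the change: Prep→Culture→Stain = 2+8+4 = 14 giving 14 days.
The longest path through Incubate is only 13 days, so Incubate has float 1.
New critical path: Prep→Incubate = 2+16 = 18 ⇒ 18 days.

18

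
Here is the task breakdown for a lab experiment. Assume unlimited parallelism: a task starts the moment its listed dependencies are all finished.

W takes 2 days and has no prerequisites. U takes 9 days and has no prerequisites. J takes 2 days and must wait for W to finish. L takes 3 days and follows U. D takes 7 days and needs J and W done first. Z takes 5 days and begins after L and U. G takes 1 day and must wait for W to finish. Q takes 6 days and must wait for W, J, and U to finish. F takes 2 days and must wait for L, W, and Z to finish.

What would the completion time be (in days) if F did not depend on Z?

17

Original critical path: U→L→Z→F = 9+3+5+2 = 19 ⇒ 19 days.
Without Z→F, F's earliest start moves from 17 to 12.
New critical path: U→L→Z = 9+3+5 = 17 ⇒ 17 days.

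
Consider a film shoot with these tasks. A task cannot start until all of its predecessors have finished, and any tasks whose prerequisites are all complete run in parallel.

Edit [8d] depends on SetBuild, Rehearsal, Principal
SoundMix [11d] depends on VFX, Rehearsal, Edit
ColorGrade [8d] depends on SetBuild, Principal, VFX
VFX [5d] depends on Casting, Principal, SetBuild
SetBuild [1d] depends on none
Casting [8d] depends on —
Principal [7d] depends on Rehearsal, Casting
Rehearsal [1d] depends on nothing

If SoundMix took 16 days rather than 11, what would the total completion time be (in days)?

Critical path before the change: Casting→Principal→Edit→SoundMix = 8+7+8+11 = 34 giving 34 days.
SoundMix is on the critical path; changing it to 16 makes that path 39 days.
That remains the longest chain; total 39 days.

39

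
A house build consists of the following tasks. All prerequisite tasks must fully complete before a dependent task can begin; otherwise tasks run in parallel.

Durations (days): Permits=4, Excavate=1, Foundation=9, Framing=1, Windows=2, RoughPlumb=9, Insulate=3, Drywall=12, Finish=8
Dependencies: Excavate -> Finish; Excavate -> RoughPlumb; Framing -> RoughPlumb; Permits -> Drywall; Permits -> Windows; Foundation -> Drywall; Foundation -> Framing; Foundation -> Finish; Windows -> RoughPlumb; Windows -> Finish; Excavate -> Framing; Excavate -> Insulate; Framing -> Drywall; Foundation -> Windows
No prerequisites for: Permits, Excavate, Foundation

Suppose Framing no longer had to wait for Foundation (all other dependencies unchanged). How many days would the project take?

21

Original critical path: Foundation→Framing→Drywall = 9+1+12 = 22 ⇒ 22 days.
Without Foundation→Framing, Framing's earliest start moves from 9 to 1.
After: Foundation→Drywall = 9+12 = 21 → 21 days.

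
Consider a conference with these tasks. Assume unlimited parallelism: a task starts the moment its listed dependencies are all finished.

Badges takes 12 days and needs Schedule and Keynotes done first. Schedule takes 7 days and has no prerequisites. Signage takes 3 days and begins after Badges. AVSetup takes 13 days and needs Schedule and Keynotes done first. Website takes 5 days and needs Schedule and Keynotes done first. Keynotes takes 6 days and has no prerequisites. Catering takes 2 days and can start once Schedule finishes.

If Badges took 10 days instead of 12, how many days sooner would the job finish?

2

Actual critical path: Schedule→Badges→Signage = 7+12+3 = 22 ⇒ 22 days.
Badges is on the critical path; changing it to 10 makes that path 20 days.
Now Schedule→AVSetup = 7+13 = 20 is longest, so the finish becomes 20 days.
Change in finish: 20 − 22 = -2 days.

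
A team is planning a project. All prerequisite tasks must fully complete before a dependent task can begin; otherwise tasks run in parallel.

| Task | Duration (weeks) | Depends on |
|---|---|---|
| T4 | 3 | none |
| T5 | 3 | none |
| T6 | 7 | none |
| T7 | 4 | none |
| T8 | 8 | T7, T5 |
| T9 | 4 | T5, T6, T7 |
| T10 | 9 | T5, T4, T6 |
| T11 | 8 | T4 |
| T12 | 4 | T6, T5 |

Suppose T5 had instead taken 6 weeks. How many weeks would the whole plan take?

The binding path is T6→T10 = 7+9 = 16; finish at 16 weeks.
The longest path through T5 is only 12 weeks, so T5 has float 4.
The critical path is still T6→T10; finish is now 16 weeks.

16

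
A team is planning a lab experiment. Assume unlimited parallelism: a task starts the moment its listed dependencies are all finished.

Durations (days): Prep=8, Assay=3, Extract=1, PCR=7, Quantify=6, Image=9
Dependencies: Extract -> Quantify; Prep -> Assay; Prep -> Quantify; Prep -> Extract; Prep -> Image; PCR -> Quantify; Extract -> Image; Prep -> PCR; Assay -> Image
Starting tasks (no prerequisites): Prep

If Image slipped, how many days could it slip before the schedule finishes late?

1

Critical path: Prep→PCR→Quantify = 8+7+6 = 21, so the finish is 21 days.
Longest path through Image: 20 days (earliest finish 20, latest finish 21).
Slack of Image = 12 − 11 = 1 day.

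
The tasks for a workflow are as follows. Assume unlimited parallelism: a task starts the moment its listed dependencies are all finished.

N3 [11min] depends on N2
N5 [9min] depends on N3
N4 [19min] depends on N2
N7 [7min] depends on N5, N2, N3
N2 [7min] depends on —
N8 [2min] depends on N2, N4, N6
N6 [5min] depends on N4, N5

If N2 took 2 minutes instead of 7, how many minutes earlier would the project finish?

The binding path is N2→N3→N5→N6→N8 = 7+11+9+5+2 = 34; finish at 34 minutes.
N2 lies on that path, so at 2 minutes the path becomes 29 minutes.
That remains the longest chain; total 29 minutes.
Change in finish: 29 − 34 = -5 minutes.

5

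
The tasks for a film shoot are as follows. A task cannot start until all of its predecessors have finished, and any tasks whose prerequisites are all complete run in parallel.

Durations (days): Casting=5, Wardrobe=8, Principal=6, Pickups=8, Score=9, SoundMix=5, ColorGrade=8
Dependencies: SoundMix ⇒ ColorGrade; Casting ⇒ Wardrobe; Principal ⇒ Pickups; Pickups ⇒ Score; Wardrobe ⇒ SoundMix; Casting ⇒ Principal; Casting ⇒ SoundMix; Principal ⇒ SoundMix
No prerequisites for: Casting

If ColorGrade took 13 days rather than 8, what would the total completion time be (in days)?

31

As given, the longest chain is Casting→Principal→Pickups→Score = 5+6+8+9 = 28, so the finish is 28 days.
ColorGrade has 2 days of float (longest path through it is 26).
The binding chain switches to Casting→Wardrobe→SoundMix→ColorGrade = 5+8+5+13 = 31; finish 31 days.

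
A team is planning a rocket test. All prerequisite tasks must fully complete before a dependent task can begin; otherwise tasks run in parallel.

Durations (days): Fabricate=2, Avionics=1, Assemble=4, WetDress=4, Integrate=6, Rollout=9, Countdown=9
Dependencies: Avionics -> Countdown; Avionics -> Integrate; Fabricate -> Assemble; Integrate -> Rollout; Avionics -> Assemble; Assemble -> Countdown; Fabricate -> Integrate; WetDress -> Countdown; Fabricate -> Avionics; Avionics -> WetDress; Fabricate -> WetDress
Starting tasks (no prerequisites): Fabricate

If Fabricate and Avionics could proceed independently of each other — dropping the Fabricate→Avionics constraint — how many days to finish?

Before: longest chain Fabricate→Avionics→Integrate→Rollout = 2+1+6+9 = 18, finish 18.
Without Fabricate→Avionics, Avionics's earliest start moves from 2 to 0.
The longest chain is now Fabricate→Integrate→Rollout = 2+6+9 = 17, so the job takes 17 days.

17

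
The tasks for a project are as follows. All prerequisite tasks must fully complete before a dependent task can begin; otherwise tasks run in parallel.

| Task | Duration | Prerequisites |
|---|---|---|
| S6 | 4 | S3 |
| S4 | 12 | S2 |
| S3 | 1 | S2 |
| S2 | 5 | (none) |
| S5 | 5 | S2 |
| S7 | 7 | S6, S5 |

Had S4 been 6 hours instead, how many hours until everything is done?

17

Baseline: S2→S4 = 5+12 = 17 → 17 hours.
S4 lies on that path, so at 6 hours the path becomes 11 hours.
The binding chain switches to S2→S3→S6→S7 = 5+1+4+7 = 17; finish 17 hours.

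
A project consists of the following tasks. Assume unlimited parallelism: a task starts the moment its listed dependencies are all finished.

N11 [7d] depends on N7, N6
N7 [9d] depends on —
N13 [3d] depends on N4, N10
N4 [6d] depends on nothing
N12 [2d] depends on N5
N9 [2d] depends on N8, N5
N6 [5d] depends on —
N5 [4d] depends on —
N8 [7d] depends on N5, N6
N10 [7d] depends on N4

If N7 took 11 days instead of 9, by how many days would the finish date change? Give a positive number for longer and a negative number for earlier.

2

The binding path is N7→N11 = 9+7 = 16; finish at 16 days.
N7 is on the critical path; changing it to 11 makes that path 18 days.
That remains the longest chain; total 18 days.
Change in finish: 18 − 16 = +2 days.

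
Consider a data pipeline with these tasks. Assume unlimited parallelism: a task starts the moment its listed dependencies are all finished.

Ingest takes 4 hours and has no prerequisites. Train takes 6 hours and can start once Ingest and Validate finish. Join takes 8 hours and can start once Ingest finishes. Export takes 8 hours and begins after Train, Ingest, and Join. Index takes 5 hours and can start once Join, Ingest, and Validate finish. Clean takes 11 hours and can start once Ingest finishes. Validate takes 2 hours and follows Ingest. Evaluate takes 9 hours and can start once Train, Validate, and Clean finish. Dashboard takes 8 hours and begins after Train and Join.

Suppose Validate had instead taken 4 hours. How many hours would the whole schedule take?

24

The binding path is Ingest→Clean→Evaluate = 4+11+9 = 24; finish at 24 hours.
Validate is off the critical path — its longest chain is 21 hours, giving 3 of slack.
The critical path is still Ingest→Clean→Evaluate; finish is now 24 hours.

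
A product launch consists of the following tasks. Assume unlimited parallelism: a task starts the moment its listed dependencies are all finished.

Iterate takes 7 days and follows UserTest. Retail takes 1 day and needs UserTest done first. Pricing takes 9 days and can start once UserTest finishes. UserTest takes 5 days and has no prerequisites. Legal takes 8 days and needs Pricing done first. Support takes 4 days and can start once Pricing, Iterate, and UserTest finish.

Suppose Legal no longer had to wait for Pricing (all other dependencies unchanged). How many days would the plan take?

18

Before: longest chain UserTest→Pricing→Legal = 5+9+8 = 22, finish 22.
Without Pricing→Legal, Legal's earliest start moves from 14 to 0.
New critical path: UserTest→Pricing→Support = 5+9+4 = 18 ⇒ 18 days.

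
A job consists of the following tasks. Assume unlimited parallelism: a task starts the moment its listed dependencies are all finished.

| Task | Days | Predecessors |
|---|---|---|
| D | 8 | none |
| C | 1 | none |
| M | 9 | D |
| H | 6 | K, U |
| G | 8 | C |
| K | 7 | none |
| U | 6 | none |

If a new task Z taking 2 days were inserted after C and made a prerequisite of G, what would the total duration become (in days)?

Originally the schedule takes 17 days.
With Z inserted, G now waits for max(C, Z).
New critical path: D→M = 8+9 = 17 ⇒ 17 days.

17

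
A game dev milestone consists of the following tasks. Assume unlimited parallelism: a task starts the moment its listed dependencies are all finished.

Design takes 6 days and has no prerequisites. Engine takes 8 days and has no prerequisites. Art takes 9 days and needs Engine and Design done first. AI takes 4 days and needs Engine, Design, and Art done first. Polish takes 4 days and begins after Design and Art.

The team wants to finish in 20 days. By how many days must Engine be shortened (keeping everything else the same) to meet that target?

1

Current finish: 21 days; target: 20.
Engine is on every critical path, so each day cut from Engine cuts the finish by one (this holds down to a finish of 19).
Need 21 − 20 = 1 day off Engine → Engine becomes 7 days, finish becomes 20.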